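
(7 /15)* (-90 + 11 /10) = -6223 /150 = -41.49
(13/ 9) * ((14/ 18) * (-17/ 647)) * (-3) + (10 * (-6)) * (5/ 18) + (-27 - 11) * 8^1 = -5600179/ 17469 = -320.58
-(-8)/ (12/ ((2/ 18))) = 2/ 27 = 0.07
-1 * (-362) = 362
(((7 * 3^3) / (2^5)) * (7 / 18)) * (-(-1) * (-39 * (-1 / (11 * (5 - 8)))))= -1911 / 704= -2.71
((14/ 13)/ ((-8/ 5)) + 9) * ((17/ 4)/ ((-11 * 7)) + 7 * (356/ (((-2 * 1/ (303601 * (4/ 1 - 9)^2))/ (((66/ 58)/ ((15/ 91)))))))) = -8706947720158041/ 16016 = -543640591917.96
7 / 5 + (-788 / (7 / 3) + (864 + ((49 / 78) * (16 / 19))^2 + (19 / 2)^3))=1385.34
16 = 16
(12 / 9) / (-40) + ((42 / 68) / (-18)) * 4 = -29 / 170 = -0.17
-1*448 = -448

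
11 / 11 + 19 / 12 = 31 / 12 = 2.58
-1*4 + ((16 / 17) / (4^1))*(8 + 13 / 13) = -32 / 17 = -1.88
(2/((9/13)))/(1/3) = 26/3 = 8.67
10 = 10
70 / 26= 2.69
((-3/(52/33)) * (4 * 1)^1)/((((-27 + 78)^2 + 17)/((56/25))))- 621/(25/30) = -4117266/5525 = -745.21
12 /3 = 4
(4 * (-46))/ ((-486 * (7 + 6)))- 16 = -50452/ 3159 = -15.97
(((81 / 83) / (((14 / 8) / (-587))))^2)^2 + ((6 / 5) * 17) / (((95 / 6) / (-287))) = 621478403552577790938276 / 54125028642475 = 11482273896.94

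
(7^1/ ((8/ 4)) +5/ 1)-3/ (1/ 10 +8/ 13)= 267/ 62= 4.31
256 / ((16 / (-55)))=-880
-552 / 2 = -276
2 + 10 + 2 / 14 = 85 / 7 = 12.14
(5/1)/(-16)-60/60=-21/16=-1.31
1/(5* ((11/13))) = 13/55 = 0.24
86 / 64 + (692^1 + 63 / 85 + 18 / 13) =24591803 / 35360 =695.47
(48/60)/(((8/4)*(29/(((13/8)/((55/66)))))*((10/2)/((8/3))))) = 52/3625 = 0.01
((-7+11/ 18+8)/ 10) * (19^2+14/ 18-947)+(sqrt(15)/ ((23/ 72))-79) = -280723/ 1620+72 * sqrt(15)/ 23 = -161.16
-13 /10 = -1.30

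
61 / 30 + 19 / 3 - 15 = -6.63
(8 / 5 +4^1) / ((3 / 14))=392 / 15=26.13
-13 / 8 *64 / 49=-2.12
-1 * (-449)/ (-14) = -449/ 14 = -32.07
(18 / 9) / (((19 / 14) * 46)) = 14 / 437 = 0.03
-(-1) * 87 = 87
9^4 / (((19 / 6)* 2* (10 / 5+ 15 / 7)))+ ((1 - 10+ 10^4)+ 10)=5648332 / 551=10251.06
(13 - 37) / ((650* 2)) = -6 / 325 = -0.02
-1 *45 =-45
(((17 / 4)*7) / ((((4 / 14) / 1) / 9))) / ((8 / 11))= 82467 / 64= 1288.55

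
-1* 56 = -56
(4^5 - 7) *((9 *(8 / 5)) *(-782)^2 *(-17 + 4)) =-582117033888 / 5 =-116423406777.60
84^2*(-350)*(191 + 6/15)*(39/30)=-614485872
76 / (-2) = -38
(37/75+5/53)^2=5456896/15800625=0.35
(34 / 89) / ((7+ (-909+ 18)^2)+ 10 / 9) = 153 / 317952589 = 0.00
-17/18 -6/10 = -139/90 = -1.54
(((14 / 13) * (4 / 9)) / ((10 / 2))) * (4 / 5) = 224 / 2925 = 0.08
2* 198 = 396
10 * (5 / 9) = 50 / 9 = 5.56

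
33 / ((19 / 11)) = 363 / 19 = 19.11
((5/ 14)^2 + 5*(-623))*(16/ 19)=-2442060/ 931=-2623.05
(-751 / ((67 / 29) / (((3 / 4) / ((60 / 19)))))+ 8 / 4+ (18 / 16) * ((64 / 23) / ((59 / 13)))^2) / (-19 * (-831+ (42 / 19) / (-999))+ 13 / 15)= -245780304885117 / 51897727051718944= -0.00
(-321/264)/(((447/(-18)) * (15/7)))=749/32780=0.02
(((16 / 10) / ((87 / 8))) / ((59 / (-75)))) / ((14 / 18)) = -0.24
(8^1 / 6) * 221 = 884 / 3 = 294.67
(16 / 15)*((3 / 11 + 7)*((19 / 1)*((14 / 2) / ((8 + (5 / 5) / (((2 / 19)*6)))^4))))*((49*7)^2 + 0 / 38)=14391.28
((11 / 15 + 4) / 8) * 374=13277 / 60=221.28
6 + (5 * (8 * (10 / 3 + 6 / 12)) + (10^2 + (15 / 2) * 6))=913 / 3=304.33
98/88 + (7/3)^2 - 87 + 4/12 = -31723/396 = -80.11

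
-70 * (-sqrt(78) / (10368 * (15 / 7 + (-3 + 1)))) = 245 * sqrt(78) / 5184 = 0.42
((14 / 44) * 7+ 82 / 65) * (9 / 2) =44901 / 2860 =15.70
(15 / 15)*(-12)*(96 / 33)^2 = -12288 / 121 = -101.55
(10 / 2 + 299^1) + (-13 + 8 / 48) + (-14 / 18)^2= 47267 / 162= 291.77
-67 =-67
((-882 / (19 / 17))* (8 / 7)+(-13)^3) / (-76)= 58879 / 1444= 40.77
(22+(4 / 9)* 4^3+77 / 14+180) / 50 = 4247 / 900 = 4.72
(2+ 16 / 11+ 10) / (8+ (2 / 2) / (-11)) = 148 / 87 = 1.70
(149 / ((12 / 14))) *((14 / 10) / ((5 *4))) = 7301 / 600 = 12.17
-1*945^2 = -893025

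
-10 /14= -5 /7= -0.71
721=721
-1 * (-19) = 19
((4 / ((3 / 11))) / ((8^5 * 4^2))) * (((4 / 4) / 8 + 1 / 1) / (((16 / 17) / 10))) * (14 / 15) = 1309 / 4194304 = 0.00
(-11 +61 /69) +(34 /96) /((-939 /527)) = -10692809 /1036656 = -10.31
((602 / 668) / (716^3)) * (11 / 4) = 3311 / 490394425856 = 0.00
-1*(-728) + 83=811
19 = 19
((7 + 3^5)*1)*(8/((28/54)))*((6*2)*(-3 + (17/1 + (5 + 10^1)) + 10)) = 1805142.86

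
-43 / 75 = -0.57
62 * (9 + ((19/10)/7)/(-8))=155651/280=555.90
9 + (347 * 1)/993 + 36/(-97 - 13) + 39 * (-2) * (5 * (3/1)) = -63406804/54615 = -1160.98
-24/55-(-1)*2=86/55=1.56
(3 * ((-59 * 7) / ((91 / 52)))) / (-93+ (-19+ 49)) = 236 / 21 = 11.24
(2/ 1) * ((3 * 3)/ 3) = 6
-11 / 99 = -1 / 9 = -0.11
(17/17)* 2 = 2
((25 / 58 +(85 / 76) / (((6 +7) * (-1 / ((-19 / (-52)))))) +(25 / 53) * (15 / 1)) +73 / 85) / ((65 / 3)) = 8832197037 / 22962165200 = 0.38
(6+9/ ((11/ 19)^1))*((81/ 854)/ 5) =19197/ 46970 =0.41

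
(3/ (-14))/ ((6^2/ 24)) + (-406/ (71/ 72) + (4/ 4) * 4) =-202707/ 497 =-407.86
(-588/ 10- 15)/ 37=-369/ 185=-1.99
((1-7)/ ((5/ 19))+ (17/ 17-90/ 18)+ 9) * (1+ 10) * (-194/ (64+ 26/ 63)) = 5982669/ 10145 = 589.72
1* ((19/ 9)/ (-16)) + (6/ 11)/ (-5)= -1909/ 7920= -0.24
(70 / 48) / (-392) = -5 / 1344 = -0.00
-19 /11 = -1.73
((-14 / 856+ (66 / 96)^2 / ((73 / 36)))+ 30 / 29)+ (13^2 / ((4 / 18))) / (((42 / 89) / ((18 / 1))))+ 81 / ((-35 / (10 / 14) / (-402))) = 21078920310751 / 710363584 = 29673.42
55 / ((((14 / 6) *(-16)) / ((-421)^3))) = 12312046065 / 112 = 109928982.72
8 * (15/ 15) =8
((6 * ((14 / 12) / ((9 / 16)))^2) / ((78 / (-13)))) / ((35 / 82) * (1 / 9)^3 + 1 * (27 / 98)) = -6300224 / 404359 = -15.58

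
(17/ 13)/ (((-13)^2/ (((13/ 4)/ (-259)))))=-17/ 175084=-0.00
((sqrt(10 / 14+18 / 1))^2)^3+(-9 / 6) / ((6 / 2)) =4495839 / 686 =6553.70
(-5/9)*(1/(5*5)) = -1/45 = -0.02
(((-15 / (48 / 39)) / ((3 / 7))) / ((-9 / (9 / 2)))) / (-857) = -455 / 27424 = -0.02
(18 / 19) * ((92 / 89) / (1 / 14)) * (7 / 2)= 81144 / 1691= 47.99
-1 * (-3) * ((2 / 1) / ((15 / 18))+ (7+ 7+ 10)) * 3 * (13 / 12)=1287 / 5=257.40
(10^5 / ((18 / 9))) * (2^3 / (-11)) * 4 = -1600000 / 11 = -145454.55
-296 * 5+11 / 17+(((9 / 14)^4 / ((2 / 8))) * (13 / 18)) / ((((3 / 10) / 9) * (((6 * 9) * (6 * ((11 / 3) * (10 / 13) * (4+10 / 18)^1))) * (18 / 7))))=-248983719735 / 168305984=-1479.35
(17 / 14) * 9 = 153 / 14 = 10.93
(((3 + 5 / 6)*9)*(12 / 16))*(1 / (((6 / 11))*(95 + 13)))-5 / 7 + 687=2768875 / 4032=686.72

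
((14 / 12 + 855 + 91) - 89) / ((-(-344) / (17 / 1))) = 87533 / 2064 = 42.41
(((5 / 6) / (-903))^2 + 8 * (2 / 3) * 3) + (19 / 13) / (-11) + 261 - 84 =809603291495 / 4197725532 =192.87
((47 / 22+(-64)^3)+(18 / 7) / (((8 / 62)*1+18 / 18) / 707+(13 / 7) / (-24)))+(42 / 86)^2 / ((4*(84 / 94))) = -1700521179909421 / 6486188456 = -262175.73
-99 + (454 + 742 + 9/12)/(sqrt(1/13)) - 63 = -162 + 4787* sqrt(13)/4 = 4152.94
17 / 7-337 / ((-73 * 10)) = 14769 / 5110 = 2.89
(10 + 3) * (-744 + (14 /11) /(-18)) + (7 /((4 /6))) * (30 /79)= -75620716 /7821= -9668.93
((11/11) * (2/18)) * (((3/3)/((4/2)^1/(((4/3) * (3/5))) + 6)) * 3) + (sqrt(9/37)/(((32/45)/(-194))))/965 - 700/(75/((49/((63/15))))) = -16654/153 - 2619 * sqrt(37)/114256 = -108.99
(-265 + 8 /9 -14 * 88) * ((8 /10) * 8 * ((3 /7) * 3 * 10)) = -861760 /7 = -123108.57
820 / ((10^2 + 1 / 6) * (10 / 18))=8856 / 601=14.74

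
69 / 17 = 4.06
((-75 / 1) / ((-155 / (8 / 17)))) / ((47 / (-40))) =-4800 / 24769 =-0.19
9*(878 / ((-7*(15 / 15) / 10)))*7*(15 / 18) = -65850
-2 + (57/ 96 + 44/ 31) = 13/ 992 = 0.01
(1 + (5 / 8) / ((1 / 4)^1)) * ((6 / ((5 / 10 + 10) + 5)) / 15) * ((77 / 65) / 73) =1078 / 735475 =0.00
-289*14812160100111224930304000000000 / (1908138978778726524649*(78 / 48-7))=34245714151457152038862848000000000 / 82049976087485240559907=417376284362.87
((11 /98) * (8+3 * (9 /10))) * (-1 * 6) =-3531 /490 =-7.21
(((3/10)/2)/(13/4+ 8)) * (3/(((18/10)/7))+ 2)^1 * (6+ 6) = 164/75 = 2.19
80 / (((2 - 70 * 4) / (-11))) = 440 / 139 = 3.17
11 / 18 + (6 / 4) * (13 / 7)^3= 31546 / 3087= 10.22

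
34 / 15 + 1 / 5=37 / 15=2.47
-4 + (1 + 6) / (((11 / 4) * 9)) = -368 / 99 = -3.72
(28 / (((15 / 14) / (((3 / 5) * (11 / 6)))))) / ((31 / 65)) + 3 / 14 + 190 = 1630687 / 6510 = 250.49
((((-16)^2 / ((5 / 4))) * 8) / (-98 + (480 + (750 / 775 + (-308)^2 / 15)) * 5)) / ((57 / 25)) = 0.02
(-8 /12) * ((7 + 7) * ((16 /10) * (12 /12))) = -224 /15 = -14.93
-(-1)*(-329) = -329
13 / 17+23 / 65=1236 / 1105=1.12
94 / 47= 2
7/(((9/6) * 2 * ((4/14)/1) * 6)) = 49/36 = 1.36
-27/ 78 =-9/ 26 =-0.35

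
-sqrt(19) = -4.36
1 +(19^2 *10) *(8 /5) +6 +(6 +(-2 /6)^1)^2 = 52336 /9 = 5815.11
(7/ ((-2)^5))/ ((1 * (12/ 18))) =-0.33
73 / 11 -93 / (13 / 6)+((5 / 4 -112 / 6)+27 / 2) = -68989 / 1716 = -40.20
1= 1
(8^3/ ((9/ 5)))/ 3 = 2560/ 27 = 94.81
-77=-77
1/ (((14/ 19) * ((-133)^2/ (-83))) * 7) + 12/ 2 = 547345/ 91238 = 6.00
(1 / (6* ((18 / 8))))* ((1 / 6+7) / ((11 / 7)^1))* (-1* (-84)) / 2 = 4214 / 297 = 14.19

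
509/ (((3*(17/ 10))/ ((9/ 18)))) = 2545/ 51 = 49.90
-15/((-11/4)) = 60/11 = 5.45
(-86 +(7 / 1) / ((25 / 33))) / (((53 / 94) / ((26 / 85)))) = -4690036 / 112625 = -41.64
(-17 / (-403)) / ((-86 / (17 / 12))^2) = 0.00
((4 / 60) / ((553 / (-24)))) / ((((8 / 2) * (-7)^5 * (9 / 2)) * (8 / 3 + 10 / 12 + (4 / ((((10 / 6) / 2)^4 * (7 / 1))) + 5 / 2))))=250 / 187814645109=0.00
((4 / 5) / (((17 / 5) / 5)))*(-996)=-19920 / 17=-1171.76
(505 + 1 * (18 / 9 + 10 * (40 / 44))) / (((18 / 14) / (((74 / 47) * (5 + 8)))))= 38228918 / 4653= 8215.97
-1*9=-9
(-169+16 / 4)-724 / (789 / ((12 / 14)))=-305213 / 1841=-165.79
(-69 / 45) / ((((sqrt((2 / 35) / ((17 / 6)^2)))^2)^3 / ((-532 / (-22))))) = -633150762121325 / 6158592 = -102807713.54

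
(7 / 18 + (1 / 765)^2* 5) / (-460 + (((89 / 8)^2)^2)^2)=763673706496 / 460757133466346579445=0.00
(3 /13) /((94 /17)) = 51 /1222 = 0.04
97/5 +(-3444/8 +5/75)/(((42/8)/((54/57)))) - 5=-42076/665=-63.27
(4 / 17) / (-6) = -2 / 51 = -0.04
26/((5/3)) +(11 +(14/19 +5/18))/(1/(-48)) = -159914/285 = -561.10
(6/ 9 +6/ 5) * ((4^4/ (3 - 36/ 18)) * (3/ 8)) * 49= 43904/ 5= 8780.80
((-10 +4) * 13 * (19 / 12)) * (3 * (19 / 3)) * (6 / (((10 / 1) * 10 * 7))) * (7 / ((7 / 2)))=-40.23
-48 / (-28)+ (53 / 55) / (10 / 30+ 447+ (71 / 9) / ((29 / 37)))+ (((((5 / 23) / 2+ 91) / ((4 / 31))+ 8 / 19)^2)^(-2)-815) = -198750091666397984611666669012579592 / 244379807771003877011365204618355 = -813.28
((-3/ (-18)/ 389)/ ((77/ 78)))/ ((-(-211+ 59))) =0.00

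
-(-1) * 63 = 63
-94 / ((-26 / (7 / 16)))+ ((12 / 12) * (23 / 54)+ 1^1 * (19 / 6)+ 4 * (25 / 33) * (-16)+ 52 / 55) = -13085723 / 308880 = -42.37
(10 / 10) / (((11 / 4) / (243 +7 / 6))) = 2930 / 33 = 88.79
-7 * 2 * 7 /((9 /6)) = -65.33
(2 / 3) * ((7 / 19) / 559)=14 / 31863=0.00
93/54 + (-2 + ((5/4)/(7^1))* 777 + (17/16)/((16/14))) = 160591/1152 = 139.40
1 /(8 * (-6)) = -1 /48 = -0.02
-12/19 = -0.63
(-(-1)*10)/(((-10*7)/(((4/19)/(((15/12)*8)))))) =-2/665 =-0.00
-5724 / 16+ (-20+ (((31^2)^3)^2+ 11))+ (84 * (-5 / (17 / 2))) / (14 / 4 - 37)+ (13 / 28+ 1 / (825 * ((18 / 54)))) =1727009728165178692357648 / 2192575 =787662783788549396.19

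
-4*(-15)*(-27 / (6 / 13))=-3510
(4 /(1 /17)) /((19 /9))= 612 /19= 32.21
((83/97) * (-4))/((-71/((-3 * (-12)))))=11952/6887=1.74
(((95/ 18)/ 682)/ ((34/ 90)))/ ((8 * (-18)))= -475/ 3339072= -0.00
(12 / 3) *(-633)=-2532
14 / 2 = 7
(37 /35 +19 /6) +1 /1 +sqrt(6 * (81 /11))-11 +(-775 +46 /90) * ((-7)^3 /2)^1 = 9 * sqrt(66) /11 +83676013 /630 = 132825.72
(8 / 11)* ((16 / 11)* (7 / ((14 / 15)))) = 7.93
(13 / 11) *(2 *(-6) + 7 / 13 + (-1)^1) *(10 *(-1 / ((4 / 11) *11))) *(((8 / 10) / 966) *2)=108 / 1771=0.06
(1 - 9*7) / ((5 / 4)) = -248 / 5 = -49.60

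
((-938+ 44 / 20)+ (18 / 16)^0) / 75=-1558 / 125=-12.46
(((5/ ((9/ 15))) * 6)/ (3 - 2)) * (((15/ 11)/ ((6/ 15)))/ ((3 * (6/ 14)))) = 4375/ 33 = 132.58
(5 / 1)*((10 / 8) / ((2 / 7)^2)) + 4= 1289 / 16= 80.56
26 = 26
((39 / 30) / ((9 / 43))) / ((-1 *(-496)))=559 / 44640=0.01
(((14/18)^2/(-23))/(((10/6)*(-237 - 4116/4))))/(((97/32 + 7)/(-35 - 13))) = -12544/210304755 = -0.00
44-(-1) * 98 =142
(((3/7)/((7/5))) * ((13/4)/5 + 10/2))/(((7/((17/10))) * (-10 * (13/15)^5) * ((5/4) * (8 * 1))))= -35010225/4075311968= -0.01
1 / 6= 0.17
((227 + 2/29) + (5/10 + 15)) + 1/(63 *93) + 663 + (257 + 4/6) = 395293117/339822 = 1163.24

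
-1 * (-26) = 26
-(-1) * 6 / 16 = 3 / 8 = 0.38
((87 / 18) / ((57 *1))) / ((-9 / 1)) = -29 / 3078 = -0.01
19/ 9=2.11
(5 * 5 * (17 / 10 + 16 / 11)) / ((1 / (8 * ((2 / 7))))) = 180.26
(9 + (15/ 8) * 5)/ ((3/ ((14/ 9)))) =343/ 36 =9.53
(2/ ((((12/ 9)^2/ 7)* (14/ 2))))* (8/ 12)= 3/ 4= 0.75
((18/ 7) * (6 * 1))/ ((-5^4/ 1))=-108/ 4375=-0.02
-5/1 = -5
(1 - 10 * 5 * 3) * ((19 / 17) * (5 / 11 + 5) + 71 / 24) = -6054913 / 4488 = -1349.13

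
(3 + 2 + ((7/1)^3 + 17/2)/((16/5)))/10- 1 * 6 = 5.48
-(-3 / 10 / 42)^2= -1 / 19600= -0.00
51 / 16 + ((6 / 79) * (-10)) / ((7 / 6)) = 22443 / 8848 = 2.54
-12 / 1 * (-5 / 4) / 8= 15 / 8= 1.88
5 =5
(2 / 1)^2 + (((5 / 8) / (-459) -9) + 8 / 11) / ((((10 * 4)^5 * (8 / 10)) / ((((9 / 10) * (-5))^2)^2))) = 7843267267699 / 1960837120000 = 4.00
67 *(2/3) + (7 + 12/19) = 2981/57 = 52.30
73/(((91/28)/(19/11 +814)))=2620116/143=18322.49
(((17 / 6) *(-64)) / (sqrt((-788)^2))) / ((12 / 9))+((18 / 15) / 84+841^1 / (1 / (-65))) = -753832533 / 13790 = -54665.16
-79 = -79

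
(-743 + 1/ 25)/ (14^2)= -9287/ 2450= -3.79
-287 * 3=-861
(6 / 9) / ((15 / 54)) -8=-28 / 5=-5.60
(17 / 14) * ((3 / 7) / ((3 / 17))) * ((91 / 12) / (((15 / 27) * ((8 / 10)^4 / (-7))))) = -1408875 / 2048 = -687.93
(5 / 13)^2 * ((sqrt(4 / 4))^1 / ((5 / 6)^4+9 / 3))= 32400 / 762697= 0.04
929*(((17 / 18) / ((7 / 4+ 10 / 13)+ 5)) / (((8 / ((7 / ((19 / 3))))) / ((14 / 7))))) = 84539 / 2622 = 32.24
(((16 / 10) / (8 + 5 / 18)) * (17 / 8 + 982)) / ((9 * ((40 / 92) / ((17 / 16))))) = 3078343 / 59600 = 51.65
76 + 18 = 94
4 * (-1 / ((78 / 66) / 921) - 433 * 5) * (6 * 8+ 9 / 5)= -586506.09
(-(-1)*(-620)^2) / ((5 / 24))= 1845120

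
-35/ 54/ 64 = -0.01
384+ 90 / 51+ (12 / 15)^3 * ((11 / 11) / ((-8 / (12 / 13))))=10655118 / 27625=385.71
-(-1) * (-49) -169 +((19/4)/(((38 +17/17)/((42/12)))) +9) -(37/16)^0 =-65387/312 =-209.57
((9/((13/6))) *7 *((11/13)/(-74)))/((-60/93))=64449/125060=0.52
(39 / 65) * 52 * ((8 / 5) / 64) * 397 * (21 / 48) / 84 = 5161 / 3200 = 1.61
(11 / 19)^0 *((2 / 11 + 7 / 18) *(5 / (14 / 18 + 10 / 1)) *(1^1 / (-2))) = -565 / 4268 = -0.13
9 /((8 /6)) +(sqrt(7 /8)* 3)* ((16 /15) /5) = 4* sqrt(14) /25 +27 /4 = 7.35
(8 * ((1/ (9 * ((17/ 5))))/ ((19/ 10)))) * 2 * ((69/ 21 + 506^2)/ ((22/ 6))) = 477940000/ 24871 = 19216.76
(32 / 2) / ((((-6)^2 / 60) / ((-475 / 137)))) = -38000 / 411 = -92.46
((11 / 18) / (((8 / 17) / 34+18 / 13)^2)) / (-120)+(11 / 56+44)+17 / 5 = 3972944783351 / 83476056384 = 47.59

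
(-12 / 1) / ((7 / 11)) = -18.86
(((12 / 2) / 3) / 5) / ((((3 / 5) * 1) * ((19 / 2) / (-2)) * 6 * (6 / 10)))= -20 / 513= -0.04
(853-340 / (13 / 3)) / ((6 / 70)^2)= 105423.29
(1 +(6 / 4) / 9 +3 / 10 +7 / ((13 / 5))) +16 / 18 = 2953 / 585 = 5.05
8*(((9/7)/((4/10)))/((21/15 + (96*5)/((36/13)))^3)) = 607500/126037303427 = 0.00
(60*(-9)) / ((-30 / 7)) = 126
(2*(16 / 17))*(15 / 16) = 30 / 17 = 1.76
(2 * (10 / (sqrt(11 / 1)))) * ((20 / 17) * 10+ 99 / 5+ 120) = 51532 * sqrt(11) / 187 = 913.97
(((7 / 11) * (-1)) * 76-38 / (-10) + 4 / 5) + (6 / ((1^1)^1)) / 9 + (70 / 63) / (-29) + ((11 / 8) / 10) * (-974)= -20333603 / 114840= -177.06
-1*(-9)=9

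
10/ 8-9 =-31/ 4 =-7.75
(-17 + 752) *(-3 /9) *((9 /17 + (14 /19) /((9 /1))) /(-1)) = 435365 /2907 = 149.76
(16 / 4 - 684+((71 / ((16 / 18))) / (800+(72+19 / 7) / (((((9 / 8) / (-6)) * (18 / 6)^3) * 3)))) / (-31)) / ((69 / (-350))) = 3449.29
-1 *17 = -17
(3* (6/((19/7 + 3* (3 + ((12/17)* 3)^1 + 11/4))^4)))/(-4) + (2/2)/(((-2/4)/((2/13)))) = -98505740884726660/320133897488358733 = -0.31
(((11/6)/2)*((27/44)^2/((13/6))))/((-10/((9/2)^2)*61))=-59049/11165440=-0.01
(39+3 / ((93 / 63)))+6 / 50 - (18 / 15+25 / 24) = 723737 / 18600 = 38.91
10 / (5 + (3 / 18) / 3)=180 / 91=1.98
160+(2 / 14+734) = 6259 / 7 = 894.14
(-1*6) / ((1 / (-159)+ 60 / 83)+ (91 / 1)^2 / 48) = -1266912 / 36579431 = -0.03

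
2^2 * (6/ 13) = 24/ 13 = 1.85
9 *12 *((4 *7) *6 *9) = 163296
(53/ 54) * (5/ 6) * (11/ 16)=2915/ 5184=0.56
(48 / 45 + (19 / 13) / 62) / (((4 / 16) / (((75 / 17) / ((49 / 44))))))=118360 / 6851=17.28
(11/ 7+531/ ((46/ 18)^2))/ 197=306896/ 729491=0.42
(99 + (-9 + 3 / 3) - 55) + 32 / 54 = 988 / 27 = 36.59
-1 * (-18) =18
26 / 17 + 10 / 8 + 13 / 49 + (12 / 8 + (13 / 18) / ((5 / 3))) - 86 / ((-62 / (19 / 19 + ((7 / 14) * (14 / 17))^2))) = 173849141 / 26339460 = 6.60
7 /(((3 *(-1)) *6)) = -7 /18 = -0.39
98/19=5.16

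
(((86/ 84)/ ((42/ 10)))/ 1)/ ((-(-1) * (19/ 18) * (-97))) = -215/ 90307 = -0.00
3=3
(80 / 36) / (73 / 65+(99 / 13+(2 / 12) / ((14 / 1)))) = 36400 / 143331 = 0.25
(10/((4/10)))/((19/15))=375/19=19.74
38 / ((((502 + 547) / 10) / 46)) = 17480 / 1049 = 16.66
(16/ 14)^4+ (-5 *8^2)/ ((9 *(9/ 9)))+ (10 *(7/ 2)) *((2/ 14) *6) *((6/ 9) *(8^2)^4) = 335544286.15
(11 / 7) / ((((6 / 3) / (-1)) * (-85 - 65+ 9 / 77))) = 121 / 23082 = 0.01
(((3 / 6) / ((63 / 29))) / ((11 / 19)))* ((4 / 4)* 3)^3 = 1653 / 154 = 10.73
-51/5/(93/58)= -986/155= -6.36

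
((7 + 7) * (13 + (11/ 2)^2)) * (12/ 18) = 1211/ 3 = 403.67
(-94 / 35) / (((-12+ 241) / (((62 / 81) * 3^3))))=-5828 / 24045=-0.24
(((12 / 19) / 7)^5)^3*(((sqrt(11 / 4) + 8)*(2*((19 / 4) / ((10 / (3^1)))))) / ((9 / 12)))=7703510787293184*sqrt(11) / 18966666938049707442800791575515 + 123256172596690944 / 18966666938049707442800791575515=0.00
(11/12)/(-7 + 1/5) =-55/408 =-0.13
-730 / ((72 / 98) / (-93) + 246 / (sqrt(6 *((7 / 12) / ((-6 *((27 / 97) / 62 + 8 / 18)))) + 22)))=-1627762577843465 *sqrt(22) / 565487361902646-557766599915 / 282743680951323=-13.50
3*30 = 90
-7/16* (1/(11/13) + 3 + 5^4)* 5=-242235/176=-1376.34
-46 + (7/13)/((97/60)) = -57586/1261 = -45.67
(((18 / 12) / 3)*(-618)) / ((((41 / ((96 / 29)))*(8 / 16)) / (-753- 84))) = 41764.12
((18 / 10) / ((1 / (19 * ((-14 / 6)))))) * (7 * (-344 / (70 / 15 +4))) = 1441188 / 65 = 22172.12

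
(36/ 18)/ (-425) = -2/ 425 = -0.00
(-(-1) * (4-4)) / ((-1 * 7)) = 0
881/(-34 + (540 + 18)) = 881/524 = 1.68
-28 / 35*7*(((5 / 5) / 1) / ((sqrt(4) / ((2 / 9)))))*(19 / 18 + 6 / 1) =-1778 / 405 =-4.39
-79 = -79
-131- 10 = -141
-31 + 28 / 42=-91 / 3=-30.33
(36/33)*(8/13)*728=5376/11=488.73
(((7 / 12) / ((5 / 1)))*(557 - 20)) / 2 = 1253 / 40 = 31.32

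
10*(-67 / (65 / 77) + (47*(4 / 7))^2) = 4089138 / 637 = 6419.37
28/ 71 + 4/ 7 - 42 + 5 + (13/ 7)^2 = -113364/ 3479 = -32.59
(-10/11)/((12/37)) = -185/66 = -2.80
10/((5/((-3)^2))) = 18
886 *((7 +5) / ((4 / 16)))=42528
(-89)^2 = 7921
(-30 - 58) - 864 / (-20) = -224 / 5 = -44.80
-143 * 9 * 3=-3861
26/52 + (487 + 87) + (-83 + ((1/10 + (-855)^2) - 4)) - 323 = 731189.60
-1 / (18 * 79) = -1 / 1422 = -0.00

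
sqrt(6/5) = 1.10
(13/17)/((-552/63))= -273/3128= -0.09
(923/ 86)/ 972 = 923/ 83592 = 0.01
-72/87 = -24/29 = -0.83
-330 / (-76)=165 / 38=4.34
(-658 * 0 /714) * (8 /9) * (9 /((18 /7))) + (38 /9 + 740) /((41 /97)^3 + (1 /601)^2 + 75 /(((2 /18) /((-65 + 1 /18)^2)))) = 8832207860114216 /33787374381389221059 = 0.00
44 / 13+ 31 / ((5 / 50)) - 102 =2748 / 13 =211.38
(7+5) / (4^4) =3 / 64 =0.05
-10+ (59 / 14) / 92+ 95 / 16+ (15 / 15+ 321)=819125 / 2576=317.98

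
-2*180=-360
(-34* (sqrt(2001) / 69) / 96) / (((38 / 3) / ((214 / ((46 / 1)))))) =-1819* sqrt(2001) / 964896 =-0.08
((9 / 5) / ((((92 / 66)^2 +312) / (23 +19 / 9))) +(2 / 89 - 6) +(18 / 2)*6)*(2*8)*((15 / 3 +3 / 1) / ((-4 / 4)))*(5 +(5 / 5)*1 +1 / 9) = -2579443759552 / 68462271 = -37676.87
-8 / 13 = -0.62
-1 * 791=-791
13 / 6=2.17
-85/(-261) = 85/261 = 0.33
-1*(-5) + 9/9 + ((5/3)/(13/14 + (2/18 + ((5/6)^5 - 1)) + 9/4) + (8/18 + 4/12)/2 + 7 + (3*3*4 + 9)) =155611817/2637126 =59.01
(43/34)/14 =43/476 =0.09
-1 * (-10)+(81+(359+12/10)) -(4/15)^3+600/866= 660357188/1461375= 451.87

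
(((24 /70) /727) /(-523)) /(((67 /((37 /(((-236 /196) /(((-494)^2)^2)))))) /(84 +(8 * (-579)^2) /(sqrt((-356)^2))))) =125484936621472681344 /668841057785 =187615480.78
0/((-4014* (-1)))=0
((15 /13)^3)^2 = 11390625 /4826809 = 2.36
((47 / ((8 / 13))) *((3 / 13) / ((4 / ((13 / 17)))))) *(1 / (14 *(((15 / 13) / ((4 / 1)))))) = 7943 / 9520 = 0.83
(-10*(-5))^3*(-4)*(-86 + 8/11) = 469000000/11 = 42636363.64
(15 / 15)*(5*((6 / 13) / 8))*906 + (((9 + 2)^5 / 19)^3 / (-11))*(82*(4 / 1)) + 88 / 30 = -48577598711261238449 / 2675010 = -18159782098482.34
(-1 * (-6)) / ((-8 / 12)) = -9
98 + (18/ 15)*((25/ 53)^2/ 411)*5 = 37714884/ 384833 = 98.00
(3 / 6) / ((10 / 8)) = 2 / 5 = 0.40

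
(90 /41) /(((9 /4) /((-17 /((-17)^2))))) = -0.06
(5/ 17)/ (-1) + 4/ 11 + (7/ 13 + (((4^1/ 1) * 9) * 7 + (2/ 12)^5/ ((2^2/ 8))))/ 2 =2388241423/ 18903456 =126.34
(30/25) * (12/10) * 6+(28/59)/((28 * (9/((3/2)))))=76489/8850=8.64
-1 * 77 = -77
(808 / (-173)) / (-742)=404 / 64183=0.01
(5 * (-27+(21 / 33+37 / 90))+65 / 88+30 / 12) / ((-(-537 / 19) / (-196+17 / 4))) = 1460316611 / 1701216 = 858.40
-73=-73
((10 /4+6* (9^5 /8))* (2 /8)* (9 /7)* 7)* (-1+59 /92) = -52615629 /1472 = -35744.31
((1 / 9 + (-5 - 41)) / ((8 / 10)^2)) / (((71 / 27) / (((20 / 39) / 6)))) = -51625 / 22152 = -2.33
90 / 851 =0.11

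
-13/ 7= -1.86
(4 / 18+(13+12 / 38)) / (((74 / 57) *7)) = 2315 / 1554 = 1.49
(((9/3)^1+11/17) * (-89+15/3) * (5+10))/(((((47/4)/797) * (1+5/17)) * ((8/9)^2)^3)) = -4136048527905/8470528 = -488286.98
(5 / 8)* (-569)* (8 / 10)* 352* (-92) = 9213248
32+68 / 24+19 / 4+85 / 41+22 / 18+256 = 441145 / 1476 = 298.88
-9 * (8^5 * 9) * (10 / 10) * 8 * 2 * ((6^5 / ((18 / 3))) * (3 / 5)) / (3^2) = -18345885696 / 5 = -3669177139.20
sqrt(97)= 9.85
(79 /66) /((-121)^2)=79 /966306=0.00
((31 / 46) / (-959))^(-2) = 1946044996 / 961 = 2025020.81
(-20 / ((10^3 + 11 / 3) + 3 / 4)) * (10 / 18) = -400 / 36159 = -0.01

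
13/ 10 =1.30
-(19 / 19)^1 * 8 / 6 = -4 / 3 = -1.33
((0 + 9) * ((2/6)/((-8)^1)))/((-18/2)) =1/24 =0.04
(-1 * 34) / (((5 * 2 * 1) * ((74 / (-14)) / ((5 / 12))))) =119 / 444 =0.27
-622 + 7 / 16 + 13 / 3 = -29627 / 48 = -617.23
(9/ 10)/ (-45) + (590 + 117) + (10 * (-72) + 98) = 4249/ 50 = 84.98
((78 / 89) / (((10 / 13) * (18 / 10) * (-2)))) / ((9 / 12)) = -338 / 801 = -0.42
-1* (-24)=24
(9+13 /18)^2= 30625 /324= 94.52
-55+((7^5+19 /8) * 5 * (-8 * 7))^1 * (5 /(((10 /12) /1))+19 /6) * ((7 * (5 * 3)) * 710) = -3216389859430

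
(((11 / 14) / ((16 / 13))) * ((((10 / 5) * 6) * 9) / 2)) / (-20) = -3861 / 2240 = -1.72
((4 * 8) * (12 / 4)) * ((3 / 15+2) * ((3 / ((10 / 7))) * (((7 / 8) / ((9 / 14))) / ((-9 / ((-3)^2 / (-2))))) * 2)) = 15092 / 25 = 603.68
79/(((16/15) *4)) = 1185/64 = 18.52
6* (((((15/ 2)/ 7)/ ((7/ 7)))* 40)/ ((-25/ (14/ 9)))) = -16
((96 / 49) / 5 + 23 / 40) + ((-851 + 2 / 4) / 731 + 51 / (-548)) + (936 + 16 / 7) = 36823494699 / 39257624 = 938.00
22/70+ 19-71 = -1809/35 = -51.69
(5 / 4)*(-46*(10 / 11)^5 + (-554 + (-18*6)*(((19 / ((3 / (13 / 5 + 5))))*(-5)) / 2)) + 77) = 10057987345 / 644204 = 15613.05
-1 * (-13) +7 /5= 72 /5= 14.40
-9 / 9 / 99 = -1 / 99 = -0.01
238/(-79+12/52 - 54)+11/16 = -15259/13808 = -1.11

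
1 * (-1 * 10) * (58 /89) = -580 /89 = -6.52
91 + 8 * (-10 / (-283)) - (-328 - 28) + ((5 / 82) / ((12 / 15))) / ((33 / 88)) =15576538 / 34809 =447.49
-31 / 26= -1.19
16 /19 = 0.84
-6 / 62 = -3 / 31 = -0.10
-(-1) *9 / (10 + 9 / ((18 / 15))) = 18 / 35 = 0.51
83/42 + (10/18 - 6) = -437/126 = -3.47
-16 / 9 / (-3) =16 / 27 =0.59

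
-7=-7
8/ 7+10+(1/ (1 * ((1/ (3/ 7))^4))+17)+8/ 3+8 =279788/ 7203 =38.84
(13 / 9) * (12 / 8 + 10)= 299 / 18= 16.61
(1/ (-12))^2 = 0.01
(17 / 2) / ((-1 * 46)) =-17 / 92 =-0.18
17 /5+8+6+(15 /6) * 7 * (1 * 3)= 699 /10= 69.90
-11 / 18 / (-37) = 11 / 666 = 0.02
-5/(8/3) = -15/8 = -1.88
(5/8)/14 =0.04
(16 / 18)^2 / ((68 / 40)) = 640 / 1377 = 0.46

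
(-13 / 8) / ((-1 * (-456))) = -13 / 3648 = -0.00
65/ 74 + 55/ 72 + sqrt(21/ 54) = sqrt(14)/ 6 + 4375/ 2664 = 2.27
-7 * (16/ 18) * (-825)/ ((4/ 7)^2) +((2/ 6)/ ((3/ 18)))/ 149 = 14054437/ 894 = 15720.85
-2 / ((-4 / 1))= 0.50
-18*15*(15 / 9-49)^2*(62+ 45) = -64726440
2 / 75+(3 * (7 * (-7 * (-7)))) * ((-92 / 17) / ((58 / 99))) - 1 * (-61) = -349198489 / 36975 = -9444.18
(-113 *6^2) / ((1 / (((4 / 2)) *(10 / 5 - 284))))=2294352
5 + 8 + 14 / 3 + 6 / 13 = 707 / 39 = 18.13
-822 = -822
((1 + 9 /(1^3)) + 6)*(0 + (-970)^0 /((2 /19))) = 152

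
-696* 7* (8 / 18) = -6496 / 3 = -2165.33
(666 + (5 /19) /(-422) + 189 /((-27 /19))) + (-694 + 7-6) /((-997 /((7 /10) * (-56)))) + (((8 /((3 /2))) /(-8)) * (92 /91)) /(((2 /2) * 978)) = 2698607775311557 /5335839045810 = 505.75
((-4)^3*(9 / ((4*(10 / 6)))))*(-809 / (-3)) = -116496 / 5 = -23299.20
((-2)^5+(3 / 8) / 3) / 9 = -85 / 24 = -3.54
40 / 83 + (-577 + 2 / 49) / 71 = -7.64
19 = 19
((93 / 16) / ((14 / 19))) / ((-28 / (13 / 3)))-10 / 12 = -38651 / 18816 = -2.05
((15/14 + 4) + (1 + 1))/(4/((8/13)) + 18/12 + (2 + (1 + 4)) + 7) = 9/28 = 0.32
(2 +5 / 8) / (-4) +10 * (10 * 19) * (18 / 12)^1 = 91179 / 32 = 2849.34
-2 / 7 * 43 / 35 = -86 / 245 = -0.35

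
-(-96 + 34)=62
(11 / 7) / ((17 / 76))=836 / 119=7.03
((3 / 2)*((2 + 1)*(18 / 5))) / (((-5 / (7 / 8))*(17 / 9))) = -5103 / 3400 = -1.50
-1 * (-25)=25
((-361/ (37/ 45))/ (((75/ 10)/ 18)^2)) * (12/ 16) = -350892/ 185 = -1896.71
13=13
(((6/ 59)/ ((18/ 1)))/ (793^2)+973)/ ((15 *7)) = 21660200726/ 2337431733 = 9.27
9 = 9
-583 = -583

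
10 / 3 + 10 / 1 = 40 / 3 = 13.33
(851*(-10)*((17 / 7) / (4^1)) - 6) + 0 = -72419 / 14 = -5172.79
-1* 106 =-106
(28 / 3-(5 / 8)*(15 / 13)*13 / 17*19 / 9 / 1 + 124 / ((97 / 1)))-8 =19095 / 13192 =1.45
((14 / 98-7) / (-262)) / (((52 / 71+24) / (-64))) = -27264 / 402563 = -0.07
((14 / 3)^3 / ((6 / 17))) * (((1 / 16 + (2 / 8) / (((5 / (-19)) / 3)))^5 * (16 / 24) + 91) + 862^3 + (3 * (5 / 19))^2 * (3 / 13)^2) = 1119953329180637401680303703 / 6072396595200000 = 184433495346.12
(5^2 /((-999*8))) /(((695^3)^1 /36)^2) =-6 /166790205179348125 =-0.00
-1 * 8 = -8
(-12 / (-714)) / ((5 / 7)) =0.02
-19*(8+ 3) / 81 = -209 / 81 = -2.58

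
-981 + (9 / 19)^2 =-354060 / 361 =-980.78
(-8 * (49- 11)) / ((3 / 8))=-2432 / 3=-810.67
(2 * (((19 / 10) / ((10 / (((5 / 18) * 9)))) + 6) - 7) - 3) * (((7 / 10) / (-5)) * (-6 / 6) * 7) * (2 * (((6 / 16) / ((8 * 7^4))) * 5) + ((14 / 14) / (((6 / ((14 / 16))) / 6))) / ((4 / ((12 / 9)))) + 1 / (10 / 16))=-7.51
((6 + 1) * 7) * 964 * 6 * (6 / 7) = 242928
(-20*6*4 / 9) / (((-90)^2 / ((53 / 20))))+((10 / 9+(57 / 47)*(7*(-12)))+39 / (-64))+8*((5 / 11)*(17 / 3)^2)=3091452047 / 201009600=15.38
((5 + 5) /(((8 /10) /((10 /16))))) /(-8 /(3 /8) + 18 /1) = -75 /32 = -2.34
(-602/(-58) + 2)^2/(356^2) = 128881/106584976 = 0.00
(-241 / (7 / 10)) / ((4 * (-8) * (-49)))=-1205 / 5488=-0.22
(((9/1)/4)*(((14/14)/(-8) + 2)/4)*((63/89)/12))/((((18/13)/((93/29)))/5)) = 1904175/2642944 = 0.72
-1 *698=-698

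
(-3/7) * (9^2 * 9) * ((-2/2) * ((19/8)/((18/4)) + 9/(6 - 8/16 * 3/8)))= 80433/124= 648.65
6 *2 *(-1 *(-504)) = 6048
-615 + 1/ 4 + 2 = -2451/ 4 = -612.75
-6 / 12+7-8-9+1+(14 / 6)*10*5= 643 / 6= 107.17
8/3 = 2.67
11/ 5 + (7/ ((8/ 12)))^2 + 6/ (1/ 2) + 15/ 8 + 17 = 5733/ 40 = 143.32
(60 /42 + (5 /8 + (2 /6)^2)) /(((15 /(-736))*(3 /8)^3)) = -51390464 /25515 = -2014.13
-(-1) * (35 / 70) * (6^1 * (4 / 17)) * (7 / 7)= 0.71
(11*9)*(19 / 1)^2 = 35739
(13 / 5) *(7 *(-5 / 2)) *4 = -182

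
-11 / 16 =-0.69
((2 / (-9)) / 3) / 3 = -2 / 81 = -0.02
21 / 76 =0.28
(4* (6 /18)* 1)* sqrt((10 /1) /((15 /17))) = 4* sqrt(102) /9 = 4.49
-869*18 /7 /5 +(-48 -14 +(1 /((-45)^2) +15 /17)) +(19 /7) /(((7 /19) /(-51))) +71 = -1370994232 /1686825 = -812.77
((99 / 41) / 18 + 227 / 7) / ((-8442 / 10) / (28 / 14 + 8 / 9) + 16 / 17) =-20653555 / 184751371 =-0.11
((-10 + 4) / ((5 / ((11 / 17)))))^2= 4356 / 7225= 0.60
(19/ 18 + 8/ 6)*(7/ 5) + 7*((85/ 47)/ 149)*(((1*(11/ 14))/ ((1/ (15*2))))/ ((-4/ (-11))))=11158181/ 1260540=8.85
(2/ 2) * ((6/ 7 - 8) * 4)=-200/ 7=-28.57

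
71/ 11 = 6.45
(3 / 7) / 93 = 1 / 217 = 0.00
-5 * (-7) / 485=7 / 97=0.07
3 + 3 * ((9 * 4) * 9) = 975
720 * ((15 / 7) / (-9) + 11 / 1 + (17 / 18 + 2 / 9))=60120 / 7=8588.57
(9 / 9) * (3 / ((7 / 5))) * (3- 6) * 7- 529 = -574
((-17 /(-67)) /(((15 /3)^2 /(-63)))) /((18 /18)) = -1071 /1675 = -0.64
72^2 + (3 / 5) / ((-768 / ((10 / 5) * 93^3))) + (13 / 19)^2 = 907446643 / 231040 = 3927.66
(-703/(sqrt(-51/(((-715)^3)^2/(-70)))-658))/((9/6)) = 51392938025 * sqrt(3570)/17354387592772398917679 + 1765832172198436306250/2479198227538914131097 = 0.71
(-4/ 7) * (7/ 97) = -4/ 97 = -0.04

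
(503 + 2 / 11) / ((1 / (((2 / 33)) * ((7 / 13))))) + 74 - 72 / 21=957872 / 11011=86.99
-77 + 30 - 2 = -49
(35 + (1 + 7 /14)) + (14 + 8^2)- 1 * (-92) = 413 /2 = 206.50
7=7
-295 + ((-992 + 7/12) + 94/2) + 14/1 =-14705/12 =-1225.42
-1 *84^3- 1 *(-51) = -592653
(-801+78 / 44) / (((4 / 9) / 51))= -8070597 / 88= -91711.33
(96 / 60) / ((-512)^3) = -0.00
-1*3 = -3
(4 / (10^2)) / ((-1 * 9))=-0.00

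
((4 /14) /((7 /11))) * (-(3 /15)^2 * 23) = -506 /1225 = -0.41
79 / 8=9.88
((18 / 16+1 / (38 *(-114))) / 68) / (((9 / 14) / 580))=9891175 / 662796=14.92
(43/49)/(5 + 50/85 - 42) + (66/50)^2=32573584/18956875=1.72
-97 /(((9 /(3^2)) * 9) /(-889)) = 86233 /9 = 9581.44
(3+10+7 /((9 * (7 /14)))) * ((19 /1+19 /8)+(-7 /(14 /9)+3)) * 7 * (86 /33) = 2089843 /396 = 5277.38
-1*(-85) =85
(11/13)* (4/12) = 11/39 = 0.28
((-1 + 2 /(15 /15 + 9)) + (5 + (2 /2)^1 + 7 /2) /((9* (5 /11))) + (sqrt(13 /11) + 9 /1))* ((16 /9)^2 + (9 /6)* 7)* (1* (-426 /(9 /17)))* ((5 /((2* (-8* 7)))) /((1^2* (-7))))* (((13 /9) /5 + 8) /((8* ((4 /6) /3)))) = -943512145021 /274337280-996316943* sqrt(143) /33530112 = -3794.57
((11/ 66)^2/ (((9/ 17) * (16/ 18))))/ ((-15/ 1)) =-17/ 4320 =-0.00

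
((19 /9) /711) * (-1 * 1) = -19 /6399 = -0.00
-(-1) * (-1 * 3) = -3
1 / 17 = 0.06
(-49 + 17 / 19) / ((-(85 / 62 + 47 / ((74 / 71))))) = 524179 / 506312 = 1.04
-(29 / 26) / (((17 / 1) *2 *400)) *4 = -29 / 88400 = -0.00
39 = 39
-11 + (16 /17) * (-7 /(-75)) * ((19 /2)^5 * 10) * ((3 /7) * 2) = 4951263 /85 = 58250.15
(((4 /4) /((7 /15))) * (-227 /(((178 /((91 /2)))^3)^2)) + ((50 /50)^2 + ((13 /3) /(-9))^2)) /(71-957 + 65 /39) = -1626630472901290453 /1312331373262628941824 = -0.00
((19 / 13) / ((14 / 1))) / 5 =19 / 910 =0.02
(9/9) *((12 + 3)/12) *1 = 1.25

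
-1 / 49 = -0.02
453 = 453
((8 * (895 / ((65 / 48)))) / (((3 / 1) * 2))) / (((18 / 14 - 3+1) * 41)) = -80192 / 2665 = -30.09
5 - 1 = 4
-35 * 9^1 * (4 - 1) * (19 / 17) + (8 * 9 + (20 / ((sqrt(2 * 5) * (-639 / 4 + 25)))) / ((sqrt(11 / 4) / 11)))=-984.49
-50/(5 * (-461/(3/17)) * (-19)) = -0.00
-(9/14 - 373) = 5213/14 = 372.36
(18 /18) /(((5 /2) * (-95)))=-2 /475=-0.00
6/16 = 3/8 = 0.38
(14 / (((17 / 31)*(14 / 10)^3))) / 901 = 7750 / 750533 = 0.01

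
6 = 6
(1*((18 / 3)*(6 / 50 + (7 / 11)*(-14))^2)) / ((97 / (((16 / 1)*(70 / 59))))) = 7851498816 / 86560375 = 90.71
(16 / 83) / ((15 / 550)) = 1760 / 249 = 7.07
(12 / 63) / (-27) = -4 / 567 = -0.01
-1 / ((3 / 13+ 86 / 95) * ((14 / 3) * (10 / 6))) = -2223 / 19642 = -0.11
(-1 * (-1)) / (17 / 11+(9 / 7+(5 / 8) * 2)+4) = 0.12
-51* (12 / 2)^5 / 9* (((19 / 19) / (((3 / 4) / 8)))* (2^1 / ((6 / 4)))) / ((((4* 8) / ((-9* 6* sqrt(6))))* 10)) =528768* sqrt(6) / 5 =259042.36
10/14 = 5/7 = 0.71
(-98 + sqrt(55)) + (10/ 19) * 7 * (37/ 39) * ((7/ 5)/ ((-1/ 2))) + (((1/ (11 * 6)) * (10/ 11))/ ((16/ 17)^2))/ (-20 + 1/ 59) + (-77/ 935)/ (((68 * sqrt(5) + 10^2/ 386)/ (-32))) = -112380922099040340301/ 1042614740024402688 + 8343776 * sqrt(5)/ 1076492975 + sqrt(55) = -100.35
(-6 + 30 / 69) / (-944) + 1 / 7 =1413 / 9499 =0.15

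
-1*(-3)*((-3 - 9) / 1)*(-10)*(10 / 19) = 3600 / 19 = 189.47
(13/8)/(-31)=-13/248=-0.05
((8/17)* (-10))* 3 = -14.12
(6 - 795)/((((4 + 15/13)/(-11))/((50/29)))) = 5641350/1943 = 2903.42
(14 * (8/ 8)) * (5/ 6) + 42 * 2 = 287/ 3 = 95.67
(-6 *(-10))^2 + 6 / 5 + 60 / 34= 306252 / 85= 3602.96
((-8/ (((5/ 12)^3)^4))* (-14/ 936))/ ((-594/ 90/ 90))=-83216937517056/ 1396484375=-59590.31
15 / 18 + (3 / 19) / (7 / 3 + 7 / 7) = 0.88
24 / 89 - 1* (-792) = 70512 / 89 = 792.27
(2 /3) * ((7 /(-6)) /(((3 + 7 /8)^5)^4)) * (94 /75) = -0.00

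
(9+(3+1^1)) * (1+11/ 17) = 364/ 17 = 21.41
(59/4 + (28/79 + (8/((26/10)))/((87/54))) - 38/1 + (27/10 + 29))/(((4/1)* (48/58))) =2127349/657280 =3.24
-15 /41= -0.37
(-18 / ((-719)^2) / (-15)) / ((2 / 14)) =42 / 2584805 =0.00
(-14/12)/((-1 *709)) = 7/4254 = 0.00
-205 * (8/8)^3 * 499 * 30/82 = -37425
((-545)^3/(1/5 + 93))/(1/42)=-16997255625/233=-72949594.96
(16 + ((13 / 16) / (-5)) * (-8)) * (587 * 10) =101551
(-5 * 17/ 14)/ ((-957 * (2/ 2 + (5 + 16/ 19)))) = 323/ 348348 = 0.00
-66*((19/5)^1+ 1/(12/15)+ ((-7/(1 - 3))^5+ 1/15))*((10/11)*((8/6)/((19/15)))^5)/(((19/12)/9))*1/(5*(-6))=366567840000/47045881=7791.71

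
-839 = -839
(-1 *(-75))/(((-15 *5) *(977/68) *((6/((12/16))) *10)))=-17/19540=-0.00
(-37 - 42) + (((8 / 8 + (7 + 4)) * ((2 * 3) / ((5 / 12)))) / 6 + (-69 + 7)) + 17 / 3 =-1598 / 15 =-106.53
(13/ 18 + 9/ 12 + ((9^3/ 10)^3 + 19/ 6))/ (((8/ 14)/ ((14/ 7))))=24407783057/ 18000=1355987.95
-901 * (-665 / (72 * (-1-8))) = -924.64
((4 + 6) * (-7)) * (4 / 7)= -40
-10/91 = -0.11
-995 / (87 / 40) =-39800 / 87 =-457.47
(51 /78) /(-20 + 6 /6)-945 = -466847 /494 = -945.03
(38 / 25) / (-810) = -19 / 10125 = -0.00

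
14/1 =14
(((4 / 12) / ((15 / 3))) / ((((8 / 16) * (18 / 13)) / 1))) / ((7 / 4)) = 0.06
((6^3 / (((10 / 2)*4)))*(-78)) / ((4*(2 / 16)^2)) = -67392 / 5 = -13478.40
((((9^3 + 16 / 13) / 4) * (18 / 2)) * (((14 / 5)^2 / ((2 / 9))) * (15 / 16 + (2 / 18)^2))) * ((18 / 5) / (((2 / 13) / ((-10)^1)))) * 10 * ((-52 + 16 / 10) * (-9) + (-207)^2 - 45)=-139329333959508 / 25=-5573173358380.32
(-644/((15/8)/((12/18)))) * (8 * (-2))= 164864/45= 3663.64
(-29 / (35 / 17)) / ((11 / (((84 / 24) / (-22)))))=493 / 2420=0.20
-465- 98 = -563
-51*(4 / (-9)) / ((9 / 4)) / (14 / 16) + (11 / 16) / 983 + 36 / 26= 498447347 / 38643696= 12.90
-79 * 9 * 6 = -4266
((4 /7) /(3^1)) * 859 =3436 /21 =163.62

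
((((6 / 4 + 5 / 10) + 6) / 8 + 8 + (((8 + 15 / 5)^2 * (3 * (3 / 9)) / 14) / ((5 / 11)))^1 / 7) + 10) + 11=16031 / 490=32.72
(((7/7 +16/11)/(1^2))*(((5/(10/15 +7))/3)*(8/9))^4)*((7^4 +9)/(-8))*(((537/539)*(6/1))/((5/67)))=-3699600640000/44797786803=-82.58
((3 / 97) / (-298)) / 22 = -3 / 635932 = -0.00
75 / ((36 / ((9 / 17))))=75 / 68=1.10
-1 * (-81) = 81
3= 3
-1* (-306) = 306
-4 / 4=-1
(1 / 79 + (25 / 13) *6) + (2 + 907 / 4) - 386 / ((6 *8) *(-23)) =136425877 / 566904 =240.65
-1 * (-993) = 993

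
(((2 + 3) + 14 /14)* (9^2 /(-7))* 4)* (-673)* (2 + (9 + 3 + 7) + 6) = 35324424 /7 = 5046346.29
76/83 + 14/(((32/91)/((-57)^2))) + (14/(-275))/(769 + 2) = 36421462598783/281569200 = 129351.73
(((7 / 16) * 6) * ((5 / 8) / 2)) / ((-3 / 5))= -175 / 128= -1.37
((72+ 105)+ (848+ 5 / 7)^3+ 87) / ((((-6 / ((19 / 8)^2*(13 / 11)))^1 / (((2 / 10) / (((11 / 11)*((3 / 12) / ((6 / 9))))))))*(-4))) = 984077719110889 / 10866240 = 90562855.15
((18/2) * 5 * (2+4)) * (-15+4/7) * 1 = -27270/7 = -3895.71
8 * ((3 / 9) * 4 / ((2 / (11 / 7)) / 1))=176 / 21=8.38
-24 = -24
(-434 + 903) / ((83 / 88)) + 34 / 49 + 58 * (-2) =1553378 / 4067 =381.95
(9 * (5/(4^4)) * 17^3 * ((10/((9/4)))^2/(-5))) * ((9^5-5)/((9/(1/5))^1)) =-362603965/81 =-4476592.16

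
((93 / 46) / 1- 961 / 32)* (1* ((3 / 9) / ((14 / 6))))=-2945 / 736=-4.00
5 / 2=2.50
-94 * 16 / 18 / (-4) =188 / 9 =20.89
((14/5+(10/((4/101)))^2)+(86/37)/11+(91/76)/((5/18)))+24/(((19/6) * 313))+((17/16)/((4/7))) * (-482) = 24346563704401/387268640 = 62867.38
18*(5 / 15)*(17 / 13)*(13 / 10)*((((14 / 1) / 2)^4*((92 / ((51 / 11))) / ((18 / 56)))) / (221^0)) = 68034736 / 45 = 1511883.02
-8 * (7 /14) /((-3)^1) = 4 /3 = 1.33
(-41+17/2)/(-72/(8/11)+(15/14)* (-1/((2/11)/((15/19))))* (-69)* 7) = -2470/163251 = -0.02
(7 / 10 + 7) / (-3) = -77 / 30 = -2.57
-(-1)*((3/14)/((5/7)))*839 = 2517/10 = 251.70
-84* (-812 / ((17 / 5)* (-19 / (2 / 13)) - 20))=-682080 / 4399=-155.05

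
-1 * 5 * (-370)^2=-684500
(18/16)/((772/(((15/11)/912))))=45/20652544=0.00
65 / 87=0.75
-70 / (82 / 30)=-1050 / 41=-25.61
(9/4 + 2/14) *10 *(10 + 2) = 2010/7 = 287.14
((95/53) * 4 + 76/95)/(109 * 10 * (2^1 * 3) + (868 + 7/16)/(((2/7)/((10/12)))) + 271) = 405504/475419805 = 0.00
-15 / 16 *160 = -150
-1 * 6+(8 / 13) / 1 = -5.38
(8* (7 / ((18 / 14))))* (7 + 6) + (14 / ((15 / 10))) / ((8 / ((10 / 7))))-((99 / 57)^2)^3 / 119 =28602105025408 / 50386138551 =567.66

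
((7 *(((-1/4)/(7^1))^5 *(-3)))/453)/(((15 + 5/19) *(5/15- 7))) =-57/2153262899200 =-0.00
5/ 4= 1.25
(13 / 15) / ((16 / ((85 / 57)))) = 221 / 2736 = 0.08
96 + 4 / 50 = 2402 / 25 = 96.08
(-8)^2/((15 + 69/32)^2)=65536/301401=0.22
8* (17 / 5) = 136 / 5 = 27.20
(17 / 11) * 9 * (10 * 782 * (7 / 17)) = 492660 / 11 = 44787.27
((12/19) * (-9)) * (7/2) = -378/19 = -19.89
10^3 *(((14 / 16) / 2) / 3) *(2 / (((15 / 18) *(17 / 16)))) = 5600 / 17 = 329.41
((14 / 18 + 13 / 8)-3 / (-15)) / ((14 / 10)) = 937 / 504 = 1.86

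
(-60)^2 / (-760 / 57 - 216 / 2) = -2700 / 91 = -29.67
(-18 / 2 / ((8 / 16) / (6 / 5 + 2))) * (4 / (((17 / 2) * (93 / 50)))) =-7680 / 527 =-14.57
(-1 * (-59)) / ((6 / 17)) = 1003 / 6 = 167.17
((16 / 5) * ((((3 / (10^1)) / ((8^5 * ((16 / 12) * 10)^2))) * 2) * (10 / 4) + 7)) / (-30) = -734003227 / 983040000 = -0.75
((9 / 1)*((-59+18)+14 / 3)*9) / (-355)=8.29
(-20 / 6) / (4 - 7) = 10 / 9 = 1.11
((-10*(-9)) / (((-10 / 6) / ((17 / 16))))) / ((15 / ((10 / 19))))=-2.01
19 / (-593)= -19 / 593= -0.03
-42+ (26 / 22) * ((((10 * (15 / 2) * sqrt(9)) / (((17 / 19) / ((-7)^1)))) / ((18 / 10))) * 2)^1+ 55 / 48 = -2352.35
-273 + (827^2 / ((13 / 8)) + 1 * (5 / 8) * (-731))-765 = 419384.51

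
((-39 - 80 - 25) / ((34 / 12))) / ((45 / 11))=-1056 / 85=-12.42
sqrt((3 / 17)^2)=3 / 17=0.18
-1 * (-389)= 389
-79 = -79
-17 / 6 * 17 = -289 / 6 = -48.17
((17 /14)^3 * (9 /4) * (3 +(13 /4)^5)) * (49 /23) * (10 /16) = 82766486025 /42205184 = 1961.05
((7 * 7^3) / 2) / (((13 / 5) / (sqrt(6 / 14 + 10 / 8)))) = 1715 * sqrt(329) / 52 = 598.22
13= 13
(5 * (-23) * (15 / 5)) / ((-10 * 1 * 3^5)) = 23 / 162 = 0.14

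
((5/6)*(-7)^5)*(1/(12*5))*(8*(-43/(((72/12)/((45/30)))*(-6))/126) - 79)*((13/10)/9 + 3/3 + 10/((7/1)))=16579453457/349920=47380.70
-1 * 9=-9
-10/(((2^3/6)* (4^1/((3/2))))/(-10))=225/8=28.12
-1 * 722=-722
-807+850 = 43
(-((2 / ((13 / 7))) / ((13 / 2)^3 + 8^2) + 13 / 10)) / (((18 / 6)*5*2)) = -0.04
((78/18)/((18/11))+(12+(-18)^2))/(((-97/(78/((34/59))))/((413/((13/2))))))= -445599329/14841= -30024.89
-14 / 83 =-0.17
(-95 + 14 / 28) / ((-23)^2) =-189 / 1058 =-0.18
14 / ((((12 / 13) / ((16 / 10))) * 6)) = 4.04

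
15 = 15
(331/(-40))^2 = 109561/1600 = 68.48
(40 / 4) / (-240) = -1 / 24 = -0.04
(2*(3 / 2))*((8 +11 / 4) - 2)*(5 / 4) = 525 / 16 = 32.81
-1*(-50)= 50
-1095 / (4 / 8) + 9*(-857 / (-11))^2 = 6345051 / 121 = 52438.44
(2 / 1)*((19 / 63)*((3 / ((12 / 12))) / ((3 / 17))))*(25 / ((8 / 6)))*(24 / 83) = 32300 / 581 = 55.59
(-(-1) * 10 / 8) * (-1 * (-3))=15 / 4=3.75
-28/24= -7/6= -1.17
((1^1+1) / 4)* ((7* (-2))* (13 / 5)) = -91 / 5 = -18.20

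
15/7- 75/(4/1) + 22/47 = -21239/1316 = -16.14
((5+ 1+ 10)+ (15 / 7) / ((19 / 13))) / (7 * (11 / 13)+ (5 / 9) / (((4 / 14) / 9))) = 60398 / 80997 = 0.75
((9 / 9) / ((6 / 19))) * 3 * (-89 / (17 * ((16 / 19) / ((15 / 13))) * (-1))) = 481935 / 7072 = 68.15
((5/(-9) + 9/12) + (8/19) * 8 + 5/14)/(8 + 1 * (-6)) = 18769/9576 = 1.96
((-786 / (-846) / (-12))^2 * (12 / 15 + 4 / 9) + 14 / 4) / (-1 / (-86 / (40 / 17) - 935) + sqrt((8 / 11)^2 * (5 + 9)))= -7377750131059 / 15132789621960156 + 1448051139359671 * sqrt(14) / 4203552672766710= 1.29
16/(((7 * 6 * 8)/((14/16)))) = 1/24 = 0.04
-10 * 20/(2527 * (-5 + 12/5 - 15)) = 125/27797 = 0.00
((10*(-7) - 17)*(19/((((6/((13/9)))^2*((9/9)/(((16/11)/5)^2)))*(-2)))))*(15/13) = 229216/49005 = 4.68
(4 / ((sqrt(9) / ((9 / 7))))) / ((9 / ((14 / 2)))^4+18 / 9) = 4116 / 11363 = 0.36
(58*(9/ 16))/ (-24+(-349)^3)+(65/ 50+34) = 60022103771/ 1700342920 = 35.30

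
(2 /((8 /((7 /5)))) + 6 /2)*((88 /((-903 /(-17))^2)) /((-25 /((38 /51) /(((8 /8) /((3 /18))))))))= -476102 /917335125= -0.00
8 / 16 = 0.50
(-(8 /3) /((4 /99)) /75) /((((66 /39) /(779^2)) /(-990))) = 1562008734 /5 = 312401746.80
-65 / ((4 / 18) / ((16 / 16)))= -585 / 2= -292.50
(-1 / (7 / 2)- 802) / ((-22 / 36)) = 101088 / 77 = 1312.83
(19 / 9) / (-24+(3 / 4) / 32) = -2432 / 27621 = -0.09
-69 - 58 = -127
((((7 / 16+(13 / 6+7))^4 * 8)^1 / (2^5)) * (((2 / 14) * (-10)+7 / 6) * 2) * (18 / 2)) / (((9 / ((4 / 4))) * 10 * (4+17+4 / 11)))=-5.22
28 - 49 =-21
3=3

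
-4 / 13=-0.31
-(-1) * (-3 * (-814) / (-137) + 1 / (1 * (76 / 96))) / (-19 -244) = 43110 / 684589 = 0.06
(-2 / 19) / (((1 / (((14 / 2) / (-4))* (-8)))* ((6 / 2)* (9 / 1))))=-28 / 513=-0.05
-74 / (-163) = 74 / 163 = 0.45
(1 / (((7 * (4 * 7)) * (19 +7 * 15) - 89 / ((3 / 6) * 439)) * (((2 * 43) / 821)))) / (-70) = -360419 / 64229053560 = -0.00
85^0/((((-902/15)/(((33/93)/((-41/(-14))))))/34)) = -3570/52111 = -0.07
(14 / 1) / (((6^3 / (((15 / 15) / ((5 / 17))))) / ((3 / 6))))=119 / 1080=0.11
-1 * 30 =-30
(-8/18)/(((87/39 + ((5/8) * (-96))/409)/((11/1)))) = -233948/99729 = -2.35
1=1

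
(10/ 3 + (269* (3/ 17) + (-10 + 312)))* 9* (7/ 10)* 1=377853/ 170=2222.66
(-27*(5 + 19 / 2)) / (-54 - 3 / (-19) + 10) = 14877 / 1666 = 8.93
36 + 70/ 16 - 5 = 283/ 8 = 35.38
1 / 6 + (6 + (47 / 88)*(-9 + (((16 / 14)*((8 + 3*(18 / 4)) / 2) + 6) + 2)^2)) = 260065 / 1176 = 221.14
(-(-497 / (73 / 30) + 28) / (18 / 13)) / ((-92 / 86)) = -3596047 / 30222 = -118.99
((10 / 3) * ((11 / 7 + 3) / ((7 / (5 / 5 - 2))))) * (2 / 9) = -640 / 1323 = -0.48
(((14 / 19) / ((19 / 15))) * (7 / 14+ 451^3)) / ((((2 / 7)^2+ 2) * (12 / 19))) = 104882370215 / 2584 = 40589152.56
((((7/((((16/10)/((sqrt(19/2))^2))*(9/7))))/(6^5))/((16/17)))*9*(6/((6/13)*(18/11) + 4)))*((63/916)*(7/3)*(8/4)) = 6523517/405209088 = 0.02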